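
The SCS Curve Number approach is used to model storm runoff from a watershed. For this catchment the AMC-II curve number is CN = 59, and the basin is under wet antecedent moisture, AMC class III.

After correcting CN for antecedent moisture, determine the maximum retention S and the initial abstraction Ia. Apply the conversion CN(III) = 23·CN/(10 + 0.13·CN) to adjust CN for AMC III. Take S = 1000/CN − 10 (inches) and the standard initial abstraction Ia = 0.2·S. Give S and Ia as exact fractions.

Adjust CN=59 to AMC III: 23·59/(10 + 0.13·59) → 1357 ÷ (1767/100) = 135700/1767 ≈ 76.797
Max retention: S = 1000/(135700/1767) − 10 = 4100/1357 in (≈ 3.021 in)
Initial abstraction Ia = S/5 = (4100/1357)/5 = 820/1357 ≈ 0.604 in

S = 4100/1357 in ≈ 3.021 in; Ia = 820/1357 in ≈ 0.604 in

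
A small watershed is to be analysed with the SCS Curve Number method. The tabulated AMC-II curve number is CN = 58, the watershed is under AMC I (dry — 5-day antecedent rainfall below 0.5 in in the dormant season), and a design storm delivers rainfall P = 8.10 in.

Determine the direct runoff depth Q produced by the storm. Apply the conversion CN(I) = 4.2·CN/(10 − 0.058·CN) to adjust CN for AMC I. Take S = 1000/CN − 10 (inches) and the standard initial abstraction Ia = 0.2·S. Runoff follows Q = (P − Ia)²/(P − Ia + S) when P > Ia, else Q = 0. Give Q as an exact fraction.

Q = 1819801/1841210 in ≈ 0.988 in

Dry (AMC I): CN(I) = 4.2·58/(10 − 0.058·58) = (1218/5)/(1659/250) = 2900/79 ≈ 36.709
S = 1000/(2900/79) − 10 = 500/29 in ≈ 17.241 in
Initial abstraction Ia = S/5 = (500/29)/5 = 100/29 ≈ 3.448 in
Excess rainfall: 8.100 − 3.448 = 4.652 in; P > Ia so Q > 0
Q = (1349/290)²/((1349/290) + 500/29) = (1819801/84100)/(6349/290) = 1819801/1841210 in ≈ 0.988 in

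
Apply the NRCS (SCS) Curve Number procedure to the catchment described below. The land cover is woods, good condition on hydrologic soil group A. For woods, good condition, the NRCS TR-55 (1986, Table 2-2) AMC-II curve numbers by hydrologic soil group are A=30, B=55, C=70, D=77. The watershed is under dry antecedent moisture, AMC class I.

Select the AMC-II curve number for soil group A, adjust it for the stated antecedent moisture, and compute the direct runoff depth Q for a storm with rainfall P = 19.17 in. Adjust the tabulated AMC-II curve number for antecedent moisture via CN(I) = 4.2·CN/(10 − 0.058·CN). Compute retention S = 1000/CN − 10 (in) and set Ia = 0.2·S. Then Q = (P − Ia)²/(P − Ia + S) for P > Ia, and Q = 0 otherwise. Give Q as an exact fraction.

Q = 52606009/51527700 in ≈ 1.021 in

NRCS table: woods, good condition, soil group A → CN(II) = 30
CN(I) from CN(II)=30: (4.2·30)/(10 − 0.058·30) = 900/59 ≈ 15.254
Max retention: S = 1000/(900/59) − 10 = 500/9 in (≈ 55.556 in)
Initial abstraction Ia = S/5 = (500/9)/5 = 100/9 ≈ 11.111 in
P − Ia = 19.170 − 11.111 = 7253/900 ≈ 8.059 in (> 0, runoff occurs)
Q = (7253/900)²/((7253/900) + 500/9) = (52606009/810000)/(57253/900) = 52606009/51527700 in ≈ 1.021 in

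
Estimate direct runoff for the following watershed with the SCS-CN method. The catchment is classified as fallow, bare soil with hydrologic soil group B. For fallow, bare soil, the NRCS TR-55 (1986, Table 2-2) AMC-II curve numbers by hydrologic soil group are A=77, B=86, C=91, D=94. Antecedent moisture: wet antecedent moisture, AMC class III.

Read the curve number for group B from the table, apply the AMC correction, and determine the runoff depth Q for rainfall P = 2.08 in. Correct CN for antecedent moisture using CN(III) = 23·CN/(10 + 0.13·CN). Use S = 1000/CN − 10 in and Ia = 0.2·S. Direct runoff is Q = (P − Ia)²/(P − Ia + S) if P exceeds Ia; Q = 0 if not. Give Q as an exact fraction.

NRCS table: fallow, bare soil, soil group B → CN(II) = 86
CN(III) from CN(II)=86: (23·86)/(10 + 0.13·86) = 98900/1059 ≈ 93.390
Retention S: 1000/CN − 10 with CN=93.390 → S = 700/989 ≈ 0.708 in
Ia = 0.2·(700/989) = 140/989 in ≈ 0.142 in
P − Ia = 2.080 − 0.142 = 47928/24725 ≈ 1.938 in (> 0, runoff occurs)
Q: (47928/24725)² ÷ (65428/24725) = 574273296/404426825 in (≈ 1.420 in)

Q = 574273296/404426825 in ≈ 1.420 in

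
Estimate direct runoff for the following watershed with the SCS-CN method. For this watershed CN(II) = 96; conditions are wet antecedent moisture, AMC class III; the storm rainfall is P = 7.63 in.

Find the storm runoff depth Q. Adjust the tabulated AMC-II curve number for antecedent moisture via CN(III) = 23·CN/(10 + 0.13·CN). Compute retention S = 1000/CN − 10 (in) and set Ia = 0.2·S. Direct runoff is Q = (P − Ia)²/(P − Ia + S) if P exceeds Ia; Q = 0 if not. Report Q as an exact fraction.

Q = 2745445609/370164300 in ≈ 7.417 in

Adjust CN=96 to AMC III: 23·96/(10 + 0.13·96) → 2208 ÷ (562/25) = 27600/281 ≈ 98.221
Retention S: 1000/CN − 10 with CN=98.221 → S = 25/138 ≈ 0.181 in
Initial abstraction Ia = S/5 = (25/138)/5 = 5/138 ≈ 0.036 in
P − Ia = 7.630 − 0.036 = 52397/6900 ≈ 7.594 in (> 0, runoff occurs)
Runoff Q = (P−Ia)²/(P−Ia+S) = (7.594)²/(7.594+0.181) = 2745445609/370164300 ≈ 7.417 in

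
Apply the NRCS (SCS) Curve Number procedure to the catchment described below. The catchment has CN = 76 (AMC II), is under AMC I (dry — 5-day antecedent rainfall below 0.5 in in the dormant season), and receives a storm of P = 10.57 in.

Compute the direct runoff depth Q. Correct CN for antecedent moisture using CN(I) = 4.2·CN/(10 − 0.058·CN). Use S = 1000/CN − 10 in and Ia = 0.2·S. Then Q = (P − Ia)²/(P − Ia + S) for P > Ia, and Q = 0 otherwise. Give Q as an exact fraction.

Adjust CN=76 to AMC I: 4.2·76/(10 − 0.058·76) → (1596/5) ÷ (699/125) = 13300/233 ≈ 57.082
Max retention: S = 1000/(13300/233) − 10 = 1000/133 in (≈ 7.519 in)
Ia = 0.2·(1000/133) = 200/133 in ≈ 1.504 in
Excess rainfall: 10.570 − 1.504 = 9.066 in; P > Ia so Q > 0
Q: (120581/13300)² ÷ (220581/13300) = 14539777561/2933727300 in (≈ 4.956 in)

Q = 14539777561/2933727300 in ≈ 4.956 in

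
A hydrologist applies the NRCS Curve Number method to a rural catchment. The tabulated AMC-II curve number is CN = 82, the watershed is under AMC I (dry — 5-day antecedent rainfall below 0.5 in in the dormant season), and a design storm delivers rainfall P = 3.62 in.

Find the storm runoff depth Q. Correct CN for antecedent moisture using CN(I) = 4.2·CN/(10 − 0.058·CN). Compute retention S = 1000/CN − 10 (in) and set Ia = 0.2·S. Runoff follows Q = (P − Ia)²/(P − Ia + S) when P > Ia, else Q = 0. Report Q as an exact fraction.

Q = 1365080809/1606439450 in ≈ 0.850 in

Dry (AMC I): CN(I) = 4.2·82/(10 − 0.058·82) = (1722/5)/(1311/250) = 28700/437 ≈ 65.675
S = 1000/(28700/437) − 10 = 1500/287 in ≈ 5.226 in
Ia = 0.2·(1500/287) = 300/287 in ≈ 1.045 in
Excess rainfall: 3.620 − 1.045 = 2.575 in; P > Ia so Q > 0
Q: (36947/14350)² ÷ (111947/14350) = 1365080809/1606439450 in (≈ 0.850 in)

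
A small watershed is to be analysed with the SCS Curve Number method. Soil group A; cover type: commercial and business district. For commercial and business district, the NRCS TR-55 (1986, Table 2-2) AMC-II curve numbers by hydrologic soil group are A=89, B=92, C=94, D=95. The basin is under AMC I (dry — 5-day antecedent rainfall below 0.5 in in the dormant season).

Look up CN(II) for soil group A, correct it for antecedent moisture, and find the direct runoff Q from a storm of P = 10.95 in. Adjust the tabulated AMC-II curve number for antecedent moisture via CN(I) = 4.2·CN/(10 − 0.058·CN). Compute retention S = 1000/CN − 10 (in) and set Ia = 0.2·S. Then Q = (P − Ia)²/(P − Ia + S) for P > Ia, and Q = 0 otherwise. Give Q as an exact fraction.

Q = 150009810721/18589485180 in ≈ 8.070 in

NRCS table: commercial and business district, soil group A → CN(II) = 89
Dry (AMC I): CN(I) = 4.2·89/(10 − 0.058·89) = (1869/5)/(2419/500) = 186900/2419 ≈ 77.263
Max retention: S = 1000/(186900/2419) − 10 = 5500/1869 in (≈ 2.943 in)
Ia = 0.2S: 0.2·2.943 = 0.589 in (exactly 1100/1869)
Excess rainfall: 10.950 − 0.589 = 10.361 in; P > Ia so Q > 0
Runoff Q = (P−Ia)²/(P−Ia+S) = (10.361)²/(10.361+2.943) = 150009810721/18589485180 ≈ 8.070 in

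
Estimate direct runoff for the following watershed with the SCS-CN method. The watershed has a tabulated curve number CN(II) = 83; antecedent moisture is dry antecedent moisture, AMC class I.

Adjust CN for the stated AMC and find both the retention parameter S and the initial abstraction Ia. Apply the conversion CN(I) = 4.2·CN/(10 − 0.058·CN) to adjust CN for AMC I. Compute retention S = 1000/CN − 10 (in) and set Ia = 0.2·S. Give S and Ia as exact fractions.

CN(I) from CN(II)=83: (4.2·83)/(10 − 0.058·83) = 174300/2593 ≈ 67.219
Retention S: 1000/CN − 10 with CN=67.219 → S = 8500/1743 ≈ 4.877 in
Initial abstraction Ia = S/5 = (8500/1743)/5 = 1700/1743 ≈ 0.975 in

S = 8500/1743 in ≈ 4.877 in; Ia = 1700/1743 in ≈ 0.975 in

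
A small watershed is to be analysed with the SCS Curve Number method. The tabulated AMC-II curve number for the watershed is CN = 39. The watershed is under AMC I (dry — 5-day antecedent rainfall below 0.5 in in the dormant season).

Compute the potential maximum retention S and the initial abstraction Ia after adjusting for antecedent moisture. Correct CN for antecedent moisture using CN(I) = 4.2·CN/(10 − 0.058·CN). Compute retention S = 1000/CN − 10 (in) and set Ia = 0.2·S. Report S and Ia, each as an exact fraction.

CN(I) from CN(II)=39: (4.2·39)/(10 − 0.058·39) = 81900/3869 ≈ 21.168
Retention S: 1000/CN − 10 with CN=21.168 → S = 30500/819 ≈ 37.241 in
Initial abstraction Ia = S/5 = (30500/819)/5 = 6100/819 ≈ 7.448 in

S = 30500/819 in ≈ 37.241 in; Ia = 6100/819 in ≈ 7.448 in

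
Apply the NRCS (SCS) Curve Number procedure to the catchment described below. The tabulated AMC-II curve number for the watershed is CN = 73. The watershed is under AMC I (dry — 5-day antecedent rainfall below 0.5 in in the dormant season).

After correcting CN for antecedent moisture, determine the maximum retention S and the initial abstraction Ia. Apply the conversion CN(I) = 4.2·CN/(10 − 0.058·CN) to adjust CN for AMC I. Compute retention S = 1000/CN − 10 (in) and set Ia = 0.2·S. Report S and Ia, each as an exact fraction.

S = 4500/511 in ≈ 8.806 in; Ia = 900/511 in ≈ 1.761 in

Dry (AMC I): CN(I) = 4.2·73/(10 − 0.058·73) = (1533/5)/(2883/500) = 51100/961 ≈ 53.174
Retention S: 1000/CN − 10 with CN=53.174 → S = 4500/511 ≈ 8.806 in
Ia = 0.2·(4500/511) = 900/511 in ≈ 1.761 in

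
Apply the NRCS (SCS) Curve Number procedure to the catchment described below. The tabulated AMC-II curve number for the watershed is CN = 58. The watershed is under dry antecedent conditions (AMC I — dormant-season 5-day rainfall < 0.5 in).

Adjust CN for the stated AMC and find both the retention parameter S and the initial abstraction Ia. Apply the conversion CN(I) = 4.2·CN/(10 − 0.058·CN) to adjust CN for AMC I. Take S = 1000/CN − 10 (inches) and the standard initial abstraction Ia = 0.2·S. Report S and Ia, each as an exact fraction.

S = 500/29 in ≈ 17.241 in; Ia = 100/29 in ≈ 3.448 in

Adjust CN=58 to AMC I: 4.2·58/(10 − 0.058·58) → (1218/5) ÷ (1659/250) = 2900/79 ≈ 36.709
S = 1000/(2900/79) − 10 = 500/29 in ≈ 17.241 in
Ia = 0.2·(500/29) = 100/29 in ≈ 3.448 in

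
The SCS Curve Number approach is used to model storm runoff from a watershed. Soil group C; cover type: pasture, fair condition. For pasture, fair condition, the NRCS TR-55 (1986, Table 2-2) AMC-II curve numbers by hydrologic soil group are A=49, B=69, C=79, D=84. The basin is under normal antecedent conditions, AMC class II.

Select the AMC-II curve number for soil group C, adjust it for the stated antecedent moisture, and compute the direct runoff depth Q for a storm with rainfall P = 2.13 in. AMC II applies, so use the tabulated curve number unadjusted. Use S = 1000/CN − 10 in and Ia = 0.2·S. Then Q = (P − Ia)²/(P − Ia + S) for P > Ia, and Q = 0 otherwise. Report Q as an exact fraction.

NRCS table: pasture, fair condition, soil group C → CN(II) = 79
Average conditions: CN = 79 (no AMC adjustment).
Retention S: 1000/CN − 10 with CN=79.000 → S = 210/79 ≈ 2.658 in
Ia = 0.2S: 0.2·2.658 = 0.532 in (exactly 42/79)
Since P=2.130 > Ia=0.532: effective rainfall P−Ia = 12627/7900 in
Q = (12627/7900)²/((12627/7900) + 210/79) = (159441129/62410000)/(33627/7900) = 53147043/88551100 in ≈ 0.600 in

Q = 53147043/88551100 in ≈ 0.600 in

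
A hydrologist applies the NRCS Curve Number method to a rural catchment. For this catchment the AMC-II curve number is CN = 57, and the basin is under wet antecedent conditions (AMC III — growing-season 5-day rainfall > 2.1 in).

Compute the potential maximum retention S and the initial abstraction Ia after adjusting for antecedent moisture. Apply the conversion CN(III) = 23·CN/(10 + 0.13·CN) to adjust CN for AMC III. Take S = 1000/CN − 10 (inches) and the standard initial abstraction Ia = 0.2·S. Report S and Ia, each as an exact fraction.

Wet (AMC III): CN(III) = 23·57/(10 + 0.13·57) = 1311/(1741/100) = 131100/1741 ≈ 75.302
Max retention: S = 1000/(131100/1741) − 10 = 4300/1311 in (≈ 3.280 in)
Ia = 0.2·(4300/1311) = 860/1311 in ≈ 0.656 in

S = 4300/1311 in ≈ 3.280 in; Ia = 860/1311 in ≈ 0.656 in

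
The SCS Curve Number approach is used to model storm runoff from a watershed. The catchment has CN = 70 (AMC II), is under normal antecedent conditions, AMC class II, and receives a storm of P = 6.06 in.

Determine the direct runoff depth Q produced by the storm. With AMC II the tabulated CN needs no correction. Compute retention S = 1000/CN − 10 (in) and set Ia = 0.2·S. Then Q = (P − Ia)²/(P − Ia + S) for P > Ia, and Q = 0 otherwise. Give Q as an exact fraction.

Q = 368449/129150 in ≈ 2.853 in

AMC II — tabulated CN = 70 applies directly.
Max retention: S = 1000/70 − 10 = 30/7 in (≈ 4.286 in)
Initial abstraction Ia = S/5 = (30/7)/5 = 6/7 ≈ 0.857 in
Excess rainfall: 6.060 − 0.857 = 5.203 in; P > Ia so Q > 0
Runoff Q = (P−Ia)²/(P−Ia+S) = (5.203)²/(5.203+4.286) = 368449/129150 ≈ 2.853 in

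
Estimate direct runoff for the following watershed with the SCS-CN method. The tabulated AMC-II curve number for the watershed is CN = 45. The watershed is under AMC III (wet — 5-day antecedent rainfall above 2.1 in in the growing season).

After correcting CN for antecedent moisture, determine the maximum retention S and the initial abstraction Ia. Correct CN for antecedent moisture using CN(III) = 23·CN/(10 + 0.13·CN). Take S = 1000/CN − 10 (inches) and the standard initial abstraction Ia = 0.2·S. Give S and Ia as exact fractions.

Adjust CN=45 to AMC III: 23·45/(10 + 0.13·45) → 1035 ÷ (317/20) = 20700/317 ≈ 65.300
Max retention: S = 1000/(20700/317) − 10 = 1100/207 in (≈ 5.314 in)
Ia = 0.2·(1100/207) = 220/207 in ≈ 1.063 in

S = 1100/207 in ≈ 5.314 in; Ia = 220/207 in ≈ 1.063 in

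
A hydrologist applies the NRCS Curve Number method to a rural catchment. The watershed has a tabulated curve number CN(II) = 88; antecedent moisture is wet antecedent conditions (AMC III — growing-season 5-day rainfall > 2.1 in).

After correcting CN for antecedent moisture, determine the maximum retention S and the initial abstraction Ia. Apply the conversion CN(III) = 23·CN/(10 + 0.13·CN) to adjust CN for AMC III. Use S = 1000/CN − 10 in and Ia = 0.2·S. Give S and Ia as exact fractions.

S = 150/253 in ≈ 0.593 in; Ia = 30/253 in ≈ 0.119 in

Adjust CN=88 to AMC III: 23·88/(10 + 0.13·88) → 2024 ÷ (536/25) = 6325/67 ≈ 94.403
Retention S: 1000/CN − 10 with CN=94.403 → S = 150/253 ≈ 0.593 in
Initial abstraction Ia = S/5 = (150/253)/5 = 30/253 ≈ 0.119 in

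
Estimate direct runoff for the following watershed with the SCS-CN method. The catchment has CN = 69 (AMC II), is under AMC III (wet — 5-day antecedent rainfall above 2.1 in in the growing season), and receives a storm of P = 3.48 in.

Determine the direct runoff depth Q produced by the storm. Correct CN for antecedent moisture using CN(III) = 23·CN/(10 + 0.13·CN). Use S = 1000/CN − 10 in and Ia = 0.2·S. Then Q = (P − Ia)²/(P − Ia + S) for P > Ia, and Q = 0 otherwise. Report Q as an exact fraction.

Q = 15023159761/7937737575 in ≈ 1.893 in

Wet (AMC III): CN(III) = 23·69/(10 + 0.13·69) = 1587/(1897/100) = 158700/1897 ≈ 83.658
Max retention: S = 1000/(158700/1897) − 10 = 3100/1587 in (≈ 1.953 in)
Initial abstraction Ia = S/5 = (3100/1587)/5 = 620/1587 ≈ 0.391 in
Excess rainfall: 3.480 − 0.391 = 3.089 in; P > Ia so Q > 0
Runoff Q = (P−Ia)²/(P−Ia+S) = (3.089)²/(3.089+1.953) = 15023159761/7937737575 ≈ 1.893 in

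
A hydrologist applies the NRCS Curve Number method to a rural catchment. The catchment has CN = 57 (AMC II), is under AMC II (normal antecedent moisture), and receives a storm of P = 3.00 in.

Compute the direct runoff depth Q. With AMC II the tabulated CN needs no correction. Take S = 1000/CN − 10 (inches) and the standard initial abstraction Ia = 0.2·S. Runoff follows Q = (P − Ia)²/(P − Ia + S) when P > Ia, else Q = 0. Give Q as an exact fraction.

Average conditions: CN = 57 (no AMC adjustment).
Retention S: 1000/CN − 10 with CN=57.000 → S = 430/57 ≈ 7.544 in
Initial abstraction Ia = S/5 = (430/57)/5 = 86/57 ≈ 1.509 in
Excess rainfall: 3.000 − 1.509 = 1.491 in; P > Ia so Q > 0
Q = (85/57)²/((85/57) + 430/57) = (7225/3249)/(515/57) = 1445/5871 in ≈ 0.246 in

Q = 1445/5871 in ≈ 0.246 in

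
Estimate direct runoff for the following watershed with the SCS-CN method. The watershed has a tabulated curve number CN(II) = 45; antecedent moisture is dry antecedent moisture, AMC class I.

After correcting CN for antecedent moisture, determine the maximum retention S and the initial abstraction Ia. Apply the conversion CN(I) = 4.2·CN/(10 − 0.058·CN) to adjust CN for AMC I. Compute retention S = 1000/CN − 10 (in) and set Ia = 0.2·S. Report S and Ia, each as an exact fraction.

S = 5500/189 in ≈ 29.101 in; Ia = 1100/189 in ≈ 5.820 in

Dry (AMC I): CN(I) = 4.2·45/(10 − 0.058·45) = 189/(739/100) = 18900/739 ≈ 25.575
Retention S: 1000/CN − 10 with CN=25.575 → S = 5500/189 ≈ 29.101 in
Ia = 0.2S: 0.2·29.101 = 5.820 in (exactly 1100/189)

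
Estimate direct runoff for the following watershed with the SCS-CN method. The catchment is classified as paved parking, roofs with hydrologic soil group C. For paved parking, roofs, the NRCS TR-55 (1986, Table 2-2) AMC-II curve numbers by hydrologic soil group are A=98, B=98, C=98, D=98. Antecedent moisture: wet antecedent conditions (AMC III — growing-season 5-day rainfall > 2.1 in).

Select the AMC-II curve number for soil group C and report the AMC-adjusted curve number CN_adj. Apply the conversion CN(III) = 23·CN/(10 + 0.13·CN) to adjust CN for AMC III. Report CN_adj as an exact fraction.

CN_adj = 112700/1137 ≈ 99.120

NRCS table: paved parking, roofs, soil group C → CN(II) = 98
Adjust CN=98 to AMC III: 23·98/(10 + 0.13·98) → 2254 ÷ (1137/50) = 112700/1137 ≈ 99.120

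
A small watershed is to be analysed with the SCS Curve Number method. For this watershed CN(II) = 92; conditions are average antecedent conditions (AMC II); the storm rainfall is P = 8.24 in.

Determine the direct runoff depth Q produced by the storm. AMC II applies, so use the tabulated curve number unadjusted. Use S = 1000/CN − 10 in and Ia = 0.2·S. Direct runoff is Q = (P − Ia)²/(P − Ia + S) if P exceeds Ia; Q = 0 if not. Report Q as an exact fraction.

Average conditions: CN = 92 (no AMC adjustment).
S = 1000/92 − 10 = 20/23 in ≈ 0.870 in
Initial abstraction Ia = S/5 = (20/23)/5 = 4/23 ≈ 0.174 in
Excess rainfall: 8.240 − 0.174 = 8.066 in; P > Ia so Q > 0
Q = (4638/575)²/((4638/575) + 20/23) = (21511044/330625)/(5138/575) = 10755522/1477175 in ≈ 7.281 in

Q = 10755522/1477175 in ≈ 7.281 in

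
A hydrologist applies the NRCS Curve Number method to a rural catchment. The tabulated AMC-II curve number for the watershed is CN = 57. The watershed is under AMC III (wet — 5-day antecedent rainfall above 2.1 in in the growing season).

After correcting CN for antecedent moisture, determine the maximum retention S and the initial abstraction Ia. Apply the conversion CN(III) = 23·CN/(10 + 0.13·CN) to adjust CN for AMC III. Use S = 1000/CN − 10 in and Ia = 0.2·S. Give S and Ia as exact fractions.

S = 4300/1311 in ≈ 3.280 in; Ia = 860/1311 in ≈ 0.656 in

Adjust CN=57 to AMC III: 23·57/(10 + 0.13·57) → 1311 ÷ (1741/100) = 131100/1741 ≈ 75.302
S = 1000/(131100/1741) − 10 = 4300/1311 in ≈ 3.280 in
Initial abstraction Ia = S/5 = (4300/1311)/5 = 860/1311 ≈ 0.656 in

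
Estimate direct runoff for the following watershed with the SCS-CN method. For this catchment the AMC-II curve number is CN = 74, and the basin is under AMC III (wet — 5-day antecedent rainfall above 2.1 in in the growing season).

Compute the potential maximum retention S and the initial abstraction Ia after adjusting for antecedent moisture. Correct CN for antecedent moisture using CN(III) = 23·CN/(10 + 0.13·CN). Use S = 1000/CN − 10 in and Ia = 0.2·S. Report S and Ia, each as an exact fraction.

Adjust CN=74 to AMC III: 23·74/(10 + 0.13·74) → 1702 ÷ (981/50) = 85100/981 ≈ 86.748
Max retention: S = 1000/(85100/981) − 10 = 1300/851 in (≈ 1.528 in)
Ia = 0.2·(1300/851) = 260/851 in ≈ 0.306 in

S = 1300/851 in ≈ 1.528 in; Ia = 260/851 in ≈ 0.306 in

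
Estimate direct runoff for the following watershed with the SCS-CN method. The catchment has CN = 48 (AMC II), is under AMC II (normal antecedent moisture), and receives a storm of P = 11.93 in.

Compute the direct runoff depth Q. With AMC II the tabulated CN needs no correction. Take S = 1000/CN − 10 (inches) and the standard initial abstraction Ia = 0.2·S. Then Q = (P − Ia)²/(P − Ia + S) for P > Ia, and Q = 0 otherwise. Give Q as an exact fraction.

CN(II) = 48; AMC II needs no correction.
Max retention: S = 1000/48 − 10 = 65/6 in (≈ 10.833 in)
Ia = 0.2S: 0.2·10.833 = 2.167 in (exactly 13/6)
P − Ia = 11.930 − 2.167 = 2929/300 ≈ 9.763 in (> 0, runoff occurs)
Q = (2929/300)²/((2929/300) + 65/6) = (8579041/90000)/(6179/300) = 8579041/1853700 in ≈ 4.628 in

Q = 8579041/1853700 in ≈ 4.628 in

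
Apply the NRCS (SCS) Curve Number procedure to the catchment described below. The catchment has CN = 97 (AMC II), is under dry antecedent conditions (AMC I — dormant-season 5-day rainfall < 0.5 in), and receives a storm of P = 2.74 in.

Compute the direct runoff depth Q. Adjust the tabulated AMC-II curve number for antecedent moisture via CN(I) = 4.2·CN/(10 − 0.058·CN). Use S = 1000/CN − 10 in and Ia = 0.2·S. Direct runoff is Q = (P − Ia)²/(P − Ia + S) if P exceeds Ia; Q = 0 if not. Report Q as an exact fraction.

Adjust CN=97 to AMC I: 4.2·97/(10 − 0.058·97) → (2037/5) ÷ (2187/500) = 67900/729 ≈ 93.141
S = 1000/(67900/729) − 10 = 500/679 in ≈ 0.736 in
Ia = 0.2S: 0.2·0.736 = 0.147 in (exactly 100/679)
Since P=2.740 > Ia=0.147: effective rainfall P−Ia = 88023/33950 in
Q: (88023/33950)² ÷ (113023/33950) = 7748048529/3837130850 in (≈ 2.019 in)

Q = 7748048529/3837130850 in ≈ 2.019 in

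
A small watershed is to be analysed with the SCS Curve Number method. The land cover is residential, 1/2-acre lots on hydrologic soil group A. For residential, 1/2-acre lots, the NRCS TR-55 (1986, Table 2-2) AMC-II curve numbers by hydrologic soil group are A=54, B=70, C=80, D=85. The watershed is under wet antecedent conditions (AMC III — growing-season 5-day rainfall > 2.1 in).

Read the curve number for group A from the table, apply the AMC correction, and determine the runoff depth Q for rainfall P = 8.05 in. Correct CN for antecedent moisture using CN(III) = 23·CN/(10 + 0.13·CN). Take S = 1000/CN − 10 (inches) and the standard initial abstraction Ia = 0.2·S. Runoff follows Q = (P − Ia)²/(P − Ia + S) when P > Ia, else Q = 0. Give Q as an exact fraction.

NRCS table: residential, 1/2-acre lots, soil group A → CN(II) = 54
CN(III) from CN(II)=54: (23·54)/(10 + 0.13·54) = 2700/37 ≈ 72.973
S = 1000/(2700/37) − 10 = 100/27 in ≈ 3.704 in
Ia = 0.2·(100/27) = 20/27 in ≈ 0.741 in
P − Ia = 8.050 − 0.741 = 3947/540 ≈ 7.309 in (> 0, runoff occurs)
Q: (3947/540)² ÷ (5947/540) = 15578809/3211380 in (≈ 4.851 in)

Q = 15578809/3211380 in ≈ 4.851 in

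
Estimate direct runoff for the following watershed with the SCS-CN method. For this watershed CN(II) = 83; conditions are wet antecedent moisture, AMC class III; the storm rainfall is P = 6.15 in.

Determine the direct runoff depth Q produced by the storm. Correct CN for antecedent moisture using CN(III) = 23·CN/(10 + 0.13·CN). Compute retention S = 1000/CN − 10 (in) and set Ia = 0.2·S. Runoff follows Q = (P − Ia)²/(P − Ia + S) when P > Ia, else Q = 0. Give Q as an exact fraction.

Wet (AMC III): CN(III) = 23·83/(10 + 0.13·83) = 1909/(2079/100) = 190900/2079 ≈ 91.823
Max retention: S = 1000/(190900/2079) − 10 = 1700/1909 in (≈ 0.891 in)
Initial abstraction Ia = S/5 = (1700/1909)/5 = 340/1909 ≈ 0.178 in
P − Ia = 6.150 − 0.178 = 228007/38180 ≈ 5.972 in (> 0, runoff occurs)
Q = (228007/38180)²/((228007/38180) + 1700/1909) = (51987192049/1457712400)/(262007/38180) = 51987192049/10003427260 in ≈ 5.197 in

Q = 51987192049/10003427260 in ≈ 5.197 in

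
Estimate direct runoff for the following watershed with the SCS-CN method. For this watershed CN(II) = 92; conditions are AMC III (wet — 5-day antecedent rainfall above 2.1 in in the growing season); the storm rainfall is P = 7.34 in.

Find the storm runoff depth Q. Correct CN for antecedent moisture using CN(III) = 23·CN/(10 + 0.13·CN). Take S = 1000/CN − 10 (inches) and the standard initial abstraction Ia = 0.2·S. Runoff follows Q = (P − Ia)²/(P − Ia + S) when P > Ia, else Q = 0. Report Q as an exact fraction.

Adjust CN=92 to AMC III: 23·92/(10 + 0.13·92) → 2116 ÷ (549/25) = 52900/549 ≈ 96.357
Max retention: S = 1000/(52900/549) − 10 = 200/529 in (≈ 0.378 in)
Ia = 0.2S: 0.2·0.378 = 0.076 in (exactly 40/529)
Excess rainfall: 7.340 − 0.076 = 7.264 in; P > Ia so Q > 0
Q = (192143/26450)²/((192143/26450) + 200/529) = (36918932449/699602500)/(202143/26450) = 36918932449/5346682350 in ≈ 6.905 in

Q = 36918932449/5346682350 in ≈ 6.905 in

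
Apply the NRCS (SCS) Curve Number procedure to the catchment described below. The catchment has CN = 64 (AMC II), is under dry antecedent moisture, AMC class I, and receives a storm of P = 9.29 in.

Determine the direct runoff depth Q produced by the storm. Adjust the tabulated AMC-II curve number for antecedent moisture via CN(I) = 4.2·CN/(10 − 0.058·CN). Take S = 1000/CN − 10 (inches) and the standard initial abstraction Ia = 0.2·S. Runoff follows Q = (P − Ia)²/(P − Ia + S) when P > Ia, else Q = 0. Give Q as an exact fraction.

Q = 5354596/2450525 in ≈ 2.185 in

Adjust CN=64 to AMC I: 4.2·64/(10 − 0.058·64) → (1344/5) ÷ (786/125) = 5600/131 ≈ 42.748
Retention S: 1000/CN − 10 with CN=42.748 → S = 375/28 ≈ 13.393 in
Ia = 0.2·(375/28) = 75/28 in ≈ 2.679 in
Excess rainfall: 9.290 − 2.679 = 6.611 in; P > Ia so Q > 0
Q: (1157/175)² ÷ (14003/700) = 5354596/2450525 in (≈ 2.185 in)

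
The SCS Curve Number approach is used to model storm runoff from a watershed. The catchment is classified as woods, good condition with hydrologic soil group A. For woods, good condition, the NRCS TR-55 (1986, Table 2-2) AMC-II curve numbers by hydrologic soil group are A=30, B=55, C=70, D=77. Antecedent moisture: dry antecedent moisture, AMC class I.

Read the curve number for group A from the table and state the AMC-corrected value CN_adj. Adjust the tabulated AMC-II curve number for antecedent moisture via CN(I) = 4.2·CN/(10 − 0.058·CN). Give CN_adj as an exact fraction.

CN_adj = 900/59 ≈ 15.254

NRCS table: woods, good condition, soil group A → CN(II) = 30
Dry (AMC I): CN(I) = 4.2·30/(10 − 0.058·30) = 126/(413/50) = 900/59 ≈ 15.254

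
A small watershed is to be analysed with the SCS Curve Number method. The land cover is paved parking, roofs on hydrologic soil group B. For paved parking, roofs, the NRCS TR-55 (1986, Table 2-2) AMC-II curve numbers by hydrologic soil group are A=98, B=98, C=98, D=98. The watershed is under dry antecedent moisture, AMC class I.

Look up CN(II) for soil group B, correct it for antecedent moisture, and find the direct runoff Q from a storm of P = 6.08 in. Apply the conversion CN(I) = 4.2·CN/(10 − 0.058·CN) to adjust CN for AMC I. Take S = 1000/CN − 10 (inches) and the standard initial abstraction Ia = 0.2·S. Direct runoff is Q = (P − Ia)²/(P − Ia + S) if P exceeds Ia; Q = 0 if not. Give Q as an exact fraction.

Q = 2960959058/535105725 in ≈ 5.533 in

NRCS table: paved parking, roofs, soil group B → CN(II) = 98
CN(I) from CN(II)=98: (4.2·98)/(10 − 0.058·98) = 102900/1079 ≈ 95.366
S = 1000/(102900/1079) − 10 = 500/1029 in ≈ 0.486 in
Ia = 0.2S: 0.2·0.486 = 0.097 in (exactly 100/1029)
P − Ia = 6.080 − 0.097 = 153908/25725 ≈ 5.983 in (> 0, runoff occurs)
Q = (153908/25725)²/((153908/25725) + 500/1029) = (23687672464/661775625)/(166408/25725) = 2960959058/535105725 in ≈ 5.533 in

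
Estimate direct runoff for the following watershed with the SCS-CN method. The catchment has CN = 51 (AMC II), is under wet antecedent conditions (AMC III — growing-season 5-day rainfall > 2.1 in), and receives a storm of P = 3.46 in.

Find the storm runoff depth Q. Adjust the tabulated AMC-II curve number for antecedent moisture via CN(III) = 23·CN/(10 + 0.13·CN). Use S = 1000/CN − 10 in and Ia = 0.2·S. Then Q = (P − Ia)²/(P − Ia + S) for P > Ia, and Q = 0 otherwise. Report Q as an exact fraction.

CN(III) from CN(II)=51: (23·51)/(10 + 0.13·51) = 117300/1663 ≈ 70.535
S = 1000/(117300/1663) − 10 = 4900/1173 in ≈ 4.177 in
Initial abstraction Ia = S/5 = (4900/1173)/5 = 980/1173 ≈ 0.835 in
Since P=3.460 > Ia=0.835: effective rainfall P−Ia = 153929/58650 in
Runoff Q = (P−Ia)²/(P−Ia+S) = (2.625)²/(2.625+4.177) = 23694137041/23397185850 ≈ 1.013 in

Q = 23694137041/23397185850 in ≈ 1.013 in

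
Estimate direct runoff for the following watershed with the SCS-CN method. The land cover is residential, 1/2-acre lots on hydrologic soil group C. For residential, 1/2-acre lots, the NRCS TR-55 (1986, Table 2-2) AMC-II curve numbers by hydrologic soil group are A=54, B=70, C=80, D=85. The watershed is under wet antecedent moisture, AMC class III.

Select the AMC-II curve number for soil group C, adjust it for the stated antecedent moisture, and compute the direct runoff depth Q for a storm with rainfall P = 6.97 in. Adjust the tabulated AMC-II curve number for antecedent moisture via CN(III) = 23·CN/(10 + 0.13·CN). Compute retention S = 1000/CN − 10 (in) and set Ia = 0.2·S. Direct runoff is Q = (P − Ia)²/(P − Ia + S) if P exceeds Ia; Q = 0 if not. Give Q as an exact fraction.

NRCS table: residential, 1/2-acre lots, soil group C → CN(II) = 80
CN(III) from CN(II)=80: (23·80)/(10 + 0.13·80) = 4600/51 ≈ 90.196
Max retention: S = 1000/(4600/51) − 10 = 25/23 in (≈ 1.087 in)
Ia = 0.2S: 0.2·1.087 = 0.217 in (exactly 5/23)
Since P=6.970 > Ia=0.217: effective rainfall P−Ia = 15531/2300 in
Q = (15531/2300)²/((15531/2300) + 25/23) = (241211961/5290000)/(18031/2300) = 241211961/41471300 in ≈ 5.816 in

Q = 241211961/41471300 in ≈ 5.816 in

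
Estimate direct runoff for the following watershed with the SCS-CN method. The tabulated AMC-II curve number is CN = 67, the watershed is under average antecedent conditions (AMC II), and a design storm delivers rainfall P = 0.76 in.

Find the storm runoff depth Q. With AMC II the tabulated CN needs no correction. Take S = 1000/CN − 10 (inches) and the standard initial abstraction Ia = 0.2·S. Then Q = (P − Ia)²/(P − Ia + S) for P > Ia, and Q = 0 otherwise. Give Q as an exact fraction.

AMC II — tabulated CN = 67 applies directly.
Retention S: 1000/CN − 10 with CN=67.000 → S = 330/67 ≈ 4.925 in
Initial abstraction Ia = S/5 = (330/67)/5 = 66/67 ≈ 0.985 in
P = 0.760 ≤ Ia = 0.985 in: entire storm abstracted, Q = 0.

Q = 0 in ≈ 0.000 in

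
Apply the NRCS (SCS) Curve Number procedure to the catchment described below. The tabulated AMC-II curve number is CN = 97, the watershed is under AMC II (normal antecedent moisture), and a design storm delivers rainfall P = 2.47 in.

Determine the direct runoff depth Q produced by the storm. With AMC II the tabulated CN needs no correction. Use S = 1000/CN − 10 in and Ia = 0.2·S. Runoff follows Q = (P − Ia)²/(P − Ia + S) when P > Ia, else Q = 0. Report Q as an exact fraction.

Q = 545642881/255682300 in ≈ 2.134 in

Average conditions: CN = 97 (no AMC adjustment).
Max retention: S = 1000/97 − 10 = 30/97 in (≈ 0.309 in)
Ia = 0.2·(30/97) = 6/97 in ≈ 0.062 in
Since P=2.470 > Ia=0.062: effective rainfall P−Ia = 23359/9700 in
Q: (23359/9700)² ÷ (26359/9700) = 545642881/255682300 in (≈ 2.134 in)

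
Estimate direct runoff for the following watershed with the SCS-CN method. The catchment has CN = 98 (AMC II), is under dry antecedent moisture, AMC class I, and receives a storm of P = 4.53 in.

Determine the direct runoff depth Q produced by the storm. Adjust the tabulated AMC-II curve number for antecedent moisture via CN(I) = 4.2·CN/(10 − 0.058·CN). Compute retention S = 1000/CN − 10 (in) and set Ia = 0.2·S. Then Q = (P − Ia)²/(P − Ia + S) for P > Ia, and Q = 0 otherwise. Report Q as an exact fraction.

Q = 208060962769/52081497300 in ≈ 3.995 in

CN(I) from CN(II)=98: (4.2·98)/(10 − 0.058·98) = 102900/1079 ≈ 95.366
Retention S: 1000/CN − 10 with CN=95.366 → S = 500/1029 ≈ 0.486 in
Ia = 0.2S: 0.2·0.486 = 0.097 in (exactly 100/1029)
Excess rainfall: 4.530 − 0.097 = 4.433 in; P > Ia so Q > 0
Q: (456137/102900)² ÷ (506137/102900) = 208060962769/52081497300 in (≈ 3.995 in)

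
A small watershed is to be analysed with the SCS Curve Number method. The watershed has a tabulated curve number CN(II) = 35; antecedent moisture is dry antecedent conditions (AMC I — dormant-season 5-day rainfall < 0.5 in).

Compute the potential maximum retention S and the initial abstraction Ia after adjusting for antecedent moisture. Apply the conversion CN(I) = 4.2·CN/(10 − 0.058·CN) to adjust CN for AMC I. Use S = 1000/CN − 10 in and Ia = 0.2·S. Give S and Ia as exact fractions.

S = 6500/147 in ≈ 44.218 in; Ia = 1300/147 in ≈ 8.844 in

Adjust CN=35 to AMC I: 4.2·35/(10 − 0.058·35) → 147 ÷ (797/100) = 14700/797 ≈ 18.444
S = 1000/(14700/797) − 10 = 6500/147 in ≈ 44.218 in
Initial abstraction Ia = S/5 = (6500/147)/5 = 1300/147 ≈ 8.844 in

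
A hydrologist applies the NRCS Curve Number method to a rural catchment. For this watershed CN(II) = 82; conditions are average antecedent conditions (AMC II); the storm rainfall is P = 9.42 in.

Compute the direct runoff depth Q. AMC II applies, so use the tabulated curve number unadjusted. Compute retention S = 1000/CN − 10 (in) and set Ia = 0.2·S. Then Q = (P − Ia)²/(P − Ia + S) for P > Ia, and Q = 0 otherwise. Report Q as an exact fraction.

Q = 112988307/15655850 in ≈ 7.217 in

AMC II — tabulated CN = 82 applies directly.
S = 1000/82 − 10 = 90/41 in ≈ 2.195 in
Ia = 0.2·(90/41) = 18/41 in ≈ 0.439 in
Since P=9.420 > Ia=0.439: effective rainfall P−Ia = 18411/2050 in
Runoff Q = (P−Ia)²/(P−Ia+S) = (8.981)²/(8.981+2.195) = 112988307/15655850 ≈ 7.217 in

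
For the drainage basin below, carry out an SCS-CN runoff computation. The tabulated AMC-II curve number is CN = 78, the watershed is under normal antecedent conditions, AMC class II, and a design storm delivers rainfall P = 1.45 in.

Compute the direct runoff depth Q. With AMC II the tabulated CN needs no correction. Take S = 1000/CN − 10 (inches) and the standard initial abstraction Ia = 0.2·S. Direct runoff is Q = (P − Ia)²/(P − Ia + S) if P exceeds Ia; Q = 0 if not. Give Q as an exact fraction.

Q = 477481/2254980 in ≈ 0.212 in

AMC II — tabulated CN = 78 applies directly.
Retention S: 1000/CN − 10 with CN=78.000 → S = 110/39 ≈ 2.821 in
Ia = 0.2S: 0.2·2.821 = 0.564 in (exactly 22/39)
Since P=1.450 > Ia=0.564: effective rainfall P−Ia = 691/780 in
Q: (691/780)² ÷ (2891/780) = 477481/2254980 in (≈ 0.212 in)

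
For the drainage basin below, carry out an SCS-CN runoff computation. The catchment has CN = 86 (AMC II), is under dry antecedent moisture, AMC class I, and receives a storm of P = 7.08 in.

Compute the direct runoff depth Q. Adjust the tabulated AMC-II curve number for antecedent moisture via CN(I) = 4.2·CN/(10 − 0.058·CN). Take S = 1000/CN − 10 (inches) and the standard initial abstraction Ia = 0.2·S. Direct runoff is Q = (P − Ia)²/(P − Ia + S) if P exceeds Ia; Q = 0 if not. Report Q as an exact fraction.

Q = 413430889/105886425 in ≈ 3.904 in

Adjust CN=86 to AMC I: 4.2·86/(10 − 0.058·86) → (1806/5) ÷ (1253/250) = 12900/179 ≈ 72.067
Max retention: S = 1000/(12900/179) − 10 = 500/129 in (≈ 3.876 in)
Ia = 0.2·(500/129) = 100/129 in ≈ 0.775 in
Excess rainfall: 7.080 − 0.775 = 6.305 in; P > Ia so Q > 0
Runoff Q = (P−Ia)²/(P−Ia+S) = (6.305)²/(6.305+3.876) = 413430889/105886425 ≈ 3.904 in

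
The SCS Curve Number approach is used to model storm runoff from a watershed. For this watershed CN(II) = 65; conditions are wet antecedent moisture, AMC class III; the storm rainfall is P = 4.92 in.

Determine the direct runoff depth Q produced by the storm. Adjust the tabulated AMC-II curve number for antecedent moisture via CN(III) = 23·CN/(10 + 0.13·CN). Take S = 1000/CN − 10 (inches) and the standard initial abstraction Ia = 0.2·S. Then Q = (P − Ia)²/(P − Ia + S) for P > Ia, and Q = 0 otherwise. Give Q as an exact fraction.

Wet (AMC III): CN(III) = 23·65/(10 + 0.13·65) = 1495/(369/20) = 29900/369 ≈ 81.030
Retention S: 1000/CN − 10 with CN=81.030 → S = 700/299 ≈ 2.341 in
Ia = 0.2·(700/299) = 140/299 in ≈ 0.468 in
Since P=4.920 > Ia=0.468: effective rainfall P−Ia = 33277/7475 in
Runoff Q = (P−Ia)²/(P−Ia+S) = (4.452)²/(4.452+2.341) = 1107358729/379558075 ≈ 2.917 in

Q = 1107358729/379558075 in ≈ 2.917 in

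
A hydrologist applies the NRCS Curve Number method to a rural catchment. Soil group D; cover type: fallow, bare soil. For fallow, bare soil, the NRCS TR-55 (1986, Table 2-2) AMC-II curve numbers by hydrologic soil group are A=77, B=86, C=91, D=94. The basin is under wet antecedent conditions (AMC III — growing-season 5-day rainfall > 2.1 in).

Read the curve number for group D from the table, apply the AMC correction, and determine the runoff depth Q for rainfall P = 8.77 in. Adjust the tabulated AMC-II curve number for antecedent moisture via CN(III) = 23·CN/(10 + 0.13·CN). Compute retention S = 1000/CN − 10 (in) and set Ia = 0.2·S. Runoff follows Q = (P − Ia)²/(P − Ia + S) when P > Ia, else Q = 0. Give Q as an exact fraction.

Q = 887433709369/105077199700 in ≈ 8.446 in

NRCS table: fallow, bare soil, soil group D → CN(II) = 94
Adjust CN=94 to AMC III: 23·94/(10 + 0.13·94) → 2162 ÷ (1111/50) = 108100/1111 ≈ 97.300
S = 1000/(108100/1111) − 10 = 300/1081 in ≈ 0.278 in
Ia = 0.2S: 0.2·0.278 = 0.056 in (exactly 60/1081)
Excess rainfall: 8.770 − 0.056 = 8.714 in; P > Ia so Q > 0
Runoff Q = (P−Ia)²/(P−Ia+S) = (8.714)²/(8.714+0.278) = 887433709369/105077199700 ≈ 8.446 in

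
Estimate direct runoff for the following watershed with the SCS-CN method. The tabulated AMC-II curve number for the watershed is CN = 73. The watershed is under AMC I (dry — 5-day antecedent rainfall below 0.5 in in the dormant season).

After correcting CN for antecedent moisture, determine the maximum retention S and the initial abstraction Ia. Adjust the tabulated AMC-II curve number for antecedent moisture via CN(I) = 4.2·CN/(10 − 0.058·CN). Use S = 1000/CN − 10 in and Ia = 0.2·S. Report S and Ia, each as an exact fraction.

Adjust CN=73 to AMC I: 4.2·73/(10 − 0.058·73) → (1533/5) ÷ (2883/500) = 51100/961 ≈ 53.174
Retention S: 1000/CN − 10 with CN=53.174 → S = 4500/511 ≈ 8.806 in
Ia = 0.2·(4500/511) = 900/511 in ≈ 1.761 in

S = 4500/511 in ≈ 8.806 in; Ia = 900/511 in ≈ 1.761 in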